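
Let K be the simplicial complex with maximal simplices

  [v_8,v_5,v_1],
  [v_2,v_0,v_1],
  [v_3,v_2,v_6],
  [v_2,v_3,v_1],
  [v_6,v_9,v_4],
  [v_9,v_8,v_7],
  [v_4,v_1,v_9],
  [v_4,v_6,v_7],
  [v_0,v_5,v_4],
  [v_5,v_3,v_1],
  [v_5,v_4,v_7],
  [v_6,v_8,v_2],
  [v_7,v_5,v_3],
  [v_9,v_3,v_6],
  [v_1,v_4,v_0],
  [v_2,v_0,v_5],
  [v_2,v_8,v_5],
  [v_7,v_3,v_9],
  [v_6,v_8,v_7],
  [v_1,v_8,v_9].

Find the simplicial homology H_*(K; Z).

H_0 = Z,  H_1 = Z × Z/2,  H_2 = 0.

We work with the vertex ordering v_0 < v_1 < v_2 < v_3 < v_4 < v_5 < v_6 < v_7 < v_8 < v_9. The simplices of K, each written with vertices in increasing order, are:

  0-simplices (10): [v_0], [v_1], [v_2], [v_3], [v_4], [v_5], [v_6], [v_7], [v_8], [v_9]
  1-simplices (30): (30 of them)
  2-simplices (20): (20 of them)

giving chain groups C_0 ≅ Z^10, C_1 ≅ Z^30, C_2 ≅ Z^20.

The boundary map ∂_1: C_1 → C_0 is given by ∂[p,q] = [q] − [p]. For instance
  ∂[v_6,v_7] = [v_7] − [v_6].
As a 10×30 matrix over Z this has rank 9, with invariant factors (1,1,1,1,1,1,1,1,1).

Boundary ∂_2: C_2 → C_1 sends each 2-simplex [p,q,r] to [q,r] − [p,r] + [p,q]. For instance
  ∂[v_3,v_6,v_9] = [v_6,v_9] − [v_3,v_9] + [v_3,v_6],
  ∂[v_2,v_3,v_6] = [v_3,v_6] − [v_2,v_6] + [v_2,v_3].
The 30×20 boundary matrix has rank 20 and Smith normal form diag(1,1,1,1,1,1,1,1,1,1,1,1,1,1,1,1,1,1,1,2).

Reading off H_k = ker ∂_k / im ∂_{k+1}:

  H_0: rank C_0 − rank ∂_1 = 10 − 9 = 1, and the invariant factors of ∂_1 are all 1, so H_0 ≅ Z.
  H_1: rank ker ∂_1 − rank ∂_2 = (30 − 9) − 20 = 1, and ∂_2 has invariant factor 2 > 1, so H_1 ≅ Z × Z/2.
  H_2: rank ker ∂_2 − rank ∂_3 = (20 − 20) − 0 = 0, and there is no ∂_3, so H_2 ≅ 0.

As a check, the Euler characteristic is 10 − 30 + 20 = 0, which agrees with 1 − 1 + 0 = 0.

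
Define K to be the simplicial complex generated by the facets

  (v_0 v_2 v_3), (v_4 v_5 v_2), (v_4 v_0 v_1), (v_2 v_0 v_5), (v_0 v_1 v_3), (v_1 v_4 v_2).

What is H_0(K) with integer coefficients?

Fix the vertex order v_0 < v_1 < v_2 < v_3 < v_4 < v_5 and write every simplex with vertices in increasing order. Then dim K = 2 and the simplices of K are:

  0-simplices (6): [v_0], [v_1], [v_2], [v_3], [v_4], [v_5]
  1-simplices (12): [v_0,v_1], [v_0,v_2], [v_0,v_3], [v_0,v_4], [v_0,v_5], [v_1,v_2], [v_1,v_3], [v_1,v_4], [v_2,v_3], [v_2,v_4], [v_2,v_5], [v_4,v_5]
  2-simplices (6): [v_0,v_1,v_3], [v_0,v_1,v_4], [v_0,v_2,v_3], [v_0,v_2,v_5], [v_1,v_2,v_4], [v_2,v_4,v_5]

giving chain groups C_0 ≅ Z^6, C_1 ≅ Z^12, C_2 ≅ Z^6.

The boundary map ∂_1: C_1 → C_0 maps an edge to its endpoints' difference, ∂[p,q] = q − p.
The resulting 6×12 matrix has rank 5, and its Smith normal form has invariant factors (1,1,1,1,1).

∂_2: C_2 → C_1 sends each 2-simplex [p,q,r] to [q,r] − [p,r] + [p,q]. For instance
  ∂[v_2,v_4,v_5] = [v_4,v_5] − [v_2,v_5] + [v_2,v_4],
  ∂[v_0,v_2,v_5] = [v_2,v_5] − [v_0,v_5] + [v_0,v_2].
The resulting 12×6 matrix has rank 6, and its Smith normal form has invariant factors (1,1,1,1,1,1).

Now H_k = ker ∂_k / im ∂_{k+1}, so:

  H_0: rank C_0 − rank ∂_1 = 6 − 5 = 1, and the invariant factors of ∂_1 are all 1, so H_0 ≅ Z.

H_0 ≅ Z.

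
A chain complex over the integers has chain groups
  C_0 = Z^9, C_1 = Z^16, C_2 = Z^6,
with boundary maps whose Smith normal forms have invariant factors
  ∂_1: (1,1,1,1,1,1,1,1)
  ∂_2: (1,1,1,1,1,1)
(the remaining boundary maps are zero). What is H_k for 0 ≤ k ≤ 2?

H_0: b_0 = 9 − 0 − 8 = 1; torsion from ∂_1 factors > 1: none. So H_0 ≅ Z.
H_1: b_1 = 16 − 8 − 6 = 2; torsion from ∂_2 factors > 1: none. So H_1 ≅ Z^2.
H_2: b_2 = 6 − 6 − 0 = 0; torsion from ∂_3 factors > 1: none. So H_2 ≅ 0.

H_0 ≅ Z,  H_1 ≅ Z^2,  H_2 = 0.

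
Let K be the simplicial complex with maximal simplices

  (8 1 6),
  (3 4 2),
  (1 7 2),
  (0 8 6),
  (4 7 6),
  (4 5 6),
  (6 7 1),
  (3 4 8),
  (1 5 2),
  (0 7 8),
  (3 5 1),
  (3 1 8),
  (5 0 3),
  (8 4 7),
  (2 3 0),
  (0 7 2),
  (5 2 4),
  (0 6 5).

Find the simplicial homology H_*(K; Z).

H_0 ≅ Z,  H_1 ≅ Z ⊕ Z/2Z,  H_2 = 0.

Fix the vertex order 0 < 1 < 2 < 3 < 4 < 5 < 6 < 7 < 8 and write every simplex with vertices in increasing order. Then dim K = 2 and the simplices of K are:

  0-simplices (9): [0], [1], [2], [3], [4], [5], [6], [7], [8]
  1-simplices (27): (27 of them)
  2-simplices (18): [0,2,3], [0,2,7], [0,3,5], [0,5,6], [0,6,8], [0,7,8], [1,2,5], [1,2,7], [1,3,5], [1,3,8], [1,6,7], [1,6,8], [2,3,4], [2,4,5], [3,4,8], [4,5,6], [4,6,7], [4,7,8]

so the chain groups are C_0 ≅ Z^9, C_1 ≅ Z^27, C_2 ≅ Z^18.

The boundary map ∂_1: C_1 → C_0 sends each edge [p,q] (with p < q) to q − p. For instance
  ∂[0,8] = [8] − [0].
As a 9×27 matrix over Z this has rank 8, with invariant factors (1,1,1,1,1,1,1,1).

The boundary map ∂_2: C_2 → C_1 sends each 2-simplex [p,q,r] to [q,r] − [p,r] + [p,q]. For instance
  ∂[0,7,8] = [7,8] − [0,8] + [0,7],
  ∂[1,2,5] = [2,5] − [1,5] + [1,2].
The resulting 27×18 matrix has rank 18, and its Smith normal form has invariant factors (1,1,1,1,1,1,1,1,1,1,1,1,1,1,1,1,1,2).

Computing H_k = (kernel of ∂_k) / (image of ∂_{k+1}):

  H_0: rank C_0 − rank ∂_1 = 9 − 8 = 1, and the invariant factors of ∂_1 are all 1, so H_0 = Z.
  H_1: rank ker ∂_1 − rank ∂_2 = (27 − 8) − 18 = 1, and ∂_2 has invariant factor 2 > 1, so H_1 = Z ⊕ Z/2Z.
  H_2: rank ker ∂_2 − rank ∂_3 = (18 − 18) − 0 = 0, and there is no ∂_3, so H_2 = 0.

(K is a triangulation of the Klein bottle.)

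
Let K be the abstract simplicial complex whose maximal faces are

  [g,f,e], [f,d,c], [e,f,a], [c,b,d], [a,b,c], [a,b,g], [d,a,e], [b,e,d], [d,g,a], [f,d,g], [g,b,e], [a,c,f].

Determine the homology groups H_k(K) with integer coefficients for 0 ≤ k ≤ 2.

H_0 = Z,  H_1 = Z/2,  H_2 = 0.

Fix the vertex order a < b < c < d < e < f < g and write every simplex with vertices in increasing order. Then dim K = 2 and the simplices of K are:

  0-simplices (7): a, b, c, d, e, f, g
  1-simplices (18): ab, ac, ad, ae, af, ag, bc, bd, be, bg, cd, cf, de, df, dg, ef, eg, fg
  2-simplices (12): abc, abg, acf, ade, adg, aef, bcd, bde, beg, cdf, dfg, efg

Hence C_0 ≅ Z^7, C_1 ≅ Z^18, C_2 ≅ Z^12.

Boundary ∂_1: C_1 → C_0 sends each edge [p,q] (with p < q) to q − p. For instance
  ∂ae = e − a.
As a 7×18 matrix over Z this has rank 6, with invariant factors (1,1,1,1,1,1).

Boundary ∂_2: C_2 → C_1 sends each 2-simplex [p,q,r] to [q,r] − [p,r] + [p,q]. For instance
  ∂beg = eg − bg + be,
  ∂cdf = df − cf + cd.
The resulting 18×12 matrix has rank 12, and its Smith normal form has invariant factors (1,1,1,1,1,1,1,1,1,1,1,2).

Now H_k = ker ∂_k / im ∂_{k+1}, so:

  H_0: rank C_0 − rank ∂_1 = 7 − 6 = 1, and the invariant factors of ∂_1 are all 1, so H_0 ≅ Z.
  H_1: rank ker ∂_1 − rank ∂_2 = (18 − 6) − 12 = 0, and ∂_2 has invariant factor 2 > 1, so H_1 ≅ Z/2.
  H_2: rank ker ∂_2 − rank ∂_3 = (12 − 12) − 0 = 0, and there is no ∂_3, so H_2 ≅ 0.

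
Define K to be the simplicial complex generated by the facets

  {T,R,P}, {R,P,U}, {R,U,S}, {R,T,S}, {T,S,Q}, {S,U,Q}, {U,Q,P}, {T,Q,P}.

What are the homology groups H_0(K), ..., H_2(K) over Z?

H_0 ≅ Z,  H_1 = 0,  H_2 ≅ Z.

We work with the vertex ordering P < Q < R < S < T < U. The simplices of K, each written with vertices in increasing order, are:

  0-simplices (6): P, Q, R, S, T, U
  1-simplices (12): PQ, PR, PT, PU, QS, QT, QU, RS, RT, RU, ST, SU
  2-simplices (8): PQT, PQU, PRT, PRU, QST, QSU, RST, RSU

so the chain groups are C_0 ≅ Z^6, C_1 ≅ Z^12, C_2 ≅ Z^8.

The boundary map ∂_1: C_1 → C_0 maps an edge to its endpoints' difference, ∂[p,q] = q − p. For instance
  ∂PQ = Q − P.
The resulting 6×12 matrix has rank 5, and its Smith normal form has invariant factors (1,1,1,1,1).

∂_2: C_2 → C_1 sends each 2-simplex [p,q,r] to [q,r] − [p,r] + [p,q]. For instance
  ∂PQT = QT − PT + PQ,
  ∂PRT = RT − PT + PR.
The resulting 12×8 matrix has rank 7, and its Smith normal form has invariant factors (1,1,1,1,1,1,1).

Computing H_k = (kernel of ∂_k) / (image of ∂_{k+1}):

  H_0: rank C_0 − rank ∂_1 = 6 − 5 = 1, and the invariant factors of ∂_1 are all 1, so H_0 ≅ Z.
  H_1: rank ker ∂_1 − rank ∂_2 = (12 − 5) − 7 = 0, and the invariant factors of ∂_2 are all 1, so H_1 ≅ 0.
  H_2: rank ker ∂_2 − rank ∂_3 = (8 − 7) − 0 = 1, and there is no ∂_3, so H_2 ≅ Z.

As a check, the Euler characteristic is 6 − 12 + 8 = 2, which agrees with 1 − 0 + 1 = 2.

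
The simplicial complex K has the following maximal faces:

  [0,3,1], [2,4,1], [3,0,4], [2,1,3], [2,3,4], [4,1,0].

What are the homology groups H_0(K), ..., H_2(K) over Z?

H_0 = Z,  H_1 = 0,  H_2 = Z.

K has 5 vertices, 9 edges, 6 triangles.
rank ∂_0 = 0, rank ∂_1 = 4 ⇒ b_0 = 5 − 0 − 4 = 1; all invariant factors of ∂_1 are 1 so no torsion. So H_0 = Z.
rank ∂_1 = 4, rank ∂_2 = 5 ⇒ b_1 = 9 − 4 − 5 = 0; all invariant factors of ∂_2 are 1 so no torsion. So H_1 = 0.
rank ∂_2 = 5, rank ∂_3 = 0 ⇒ b_2 = 6 − 5 − 0 = 1. So H_2 = Z.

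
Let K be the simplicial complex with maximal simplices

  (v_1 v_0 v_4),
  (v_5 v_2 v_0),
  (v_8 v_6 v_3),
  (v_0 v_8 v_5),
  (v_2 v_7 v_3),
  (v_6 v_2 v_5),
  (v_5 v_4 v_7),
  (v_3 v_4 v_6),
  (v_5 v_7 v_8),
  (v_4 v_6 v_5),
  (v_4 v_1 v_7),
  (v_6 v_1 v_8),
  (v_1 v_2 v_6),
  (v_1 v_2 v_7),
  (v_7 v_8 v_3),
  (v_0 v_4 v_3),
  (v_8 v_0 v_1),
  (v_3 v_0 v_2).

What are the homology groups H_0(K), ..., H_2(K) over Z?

H_0 = Z,  H_1 = Z^2,  H_2 = Z.

Order the vertices as v_0 < v_1 < v_2 < v_3 < v_4 < v_5 < v_6 < v_7 < v_8. Listing each simplex with vertices in this order, K has dimension 2 with simplices:

  0-simplices (9): [v_0], [v_1], [v_2], [v_3], [v_4], [v_5], [v_6], [v_7], [v_8]
  1-simplices (27): (27 of them)
  2-simplices (18): (18 of them)

so the chain groups are C_0 ≅ Z^9, C_1 ≅ Z^27, C_2 ≅ Z^18.

∂_1: C_1 → C_0 sends each edge [p,q] (with p < q) to q − p. For instance
  ∂[v_3,v_6] = [v_6] − [v_3].
The 9×27 boundary matrix has rank 8 and Smith normal form diag(1,1,1,1,1,1,1,1).

Boundary ∂_2: C_2 → C_1 acts by ∂[p,q,r] = [q,r] − [p,r] + [p,q]. For instance
  ∂[v_4,v_5,v_6] = [v_5,v_6] − [v_4,v_6] + [v_4,v_5],
  ∂[v_0,v_5,v_8] = [v_5,v_8] − [v_0,v_8] + [v_0,v_5].
This gives a 27×18 integer matrix of rank 17; reducing to Smith normal form yields diagonal entries (1,1,1,1,1,1,1,1,1,1,1,1,1,1,1,1,1).

Reading off H_k = ker ∂_k / im ∂_{k+1}:

  H_0: rank C_0 − rank ∂_1 = 9 − 8 = 1, and the invariant factors of ∂_1 are all 1, so H_0 ≅ Z.
  H_1: rank ker ∂_1 − rank ∂_2 = (27 − 8) − 17 = 2, and the invariant factors of ∂_2 are all 1, so H_1 ≅ Z^2.
  H_2: rank ker ∂_2 − rank ∂_3 = (18 − 17) − 0 = 1, and there is no ∂_3, so H_2 ≅ Z.

(K is a triangulation of the torus T^2.)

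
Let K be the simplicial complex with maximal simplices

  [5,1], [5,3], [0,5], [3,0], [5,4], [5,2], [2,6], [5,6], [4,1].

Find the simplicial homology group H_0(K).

H_0 = Z.

K has 7 vertices, 9 edges.
rank ∂_0 = 0, rank ∂_1 = 6 ⇒ b_0 = 7 − 0 − 6 = 1; all invariant factors of ∂_1 are 1 so no torsion. So H_0 = Z.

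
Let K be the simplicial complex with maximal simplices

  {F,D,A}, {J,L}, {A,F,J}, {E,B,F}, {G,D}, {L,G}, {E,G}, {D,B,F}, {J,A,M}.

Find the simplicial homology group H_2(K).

Take the total order A < B < D < E < F < G < J < L < M on the vertex set. Then K (dimension 2) consists of the simplices:

  0-simplices (9): A, B, D, E, F, G, J, L, M
  1-simplices (15): AD, AF, AJ, AM, BD, BE, BF, DF, DG, EF, EG, FJ, GL, JL, JM
  2-simplices (5): ADF, AFJ, AJM, BDF, BEF

giving chain groups C_0 ≅ Z^9, C_1 ≅ Z^15, C_2 ≅ Z^5.

The boundary map ∂_1: C_1 → C_0 is given by ∂[p,q] = [q] − [p].
This gives a 9×15 integer matrix of rank 8; reducing to Smith normal form yields diagonal entries (1,1,1,1,1,1,1,1).

∂_2: C_2 → C_1 sends each 2-simplex [p,q,r] to [q,r] − [p,r] + [p,q]. For instance
  ∂BEF = EF − BF + BE,
  ∂AJM = JM − AM + AJ.
The resulting 15×5 matrix has rank 5, and its Smith normal form has invariant factors (1,1,1,1,1).

Reading off H_k = ker ∂_k / im ∂_{k+1}:

  H_2: rank ker ∂_2 − rank ∂_3 = (5 − 5) − 0 = 0, and there is no ∂_3, so H_2 ≅ 0.

H_2 ≅ 0.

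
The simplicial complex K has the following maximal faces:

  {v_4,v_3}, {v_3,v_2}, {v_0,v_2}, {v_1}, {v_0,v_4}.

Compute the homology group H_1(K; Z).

H_1 = Z.

Take the total order v_0 < v_1 < v_2 < v_3 < v_4 on the vertex set. Then K (dimension 1) consists of the simplices:

  0-simplices (5): [v_0], [v_1], [v_2], [v_3], [v_4]
  1-simplices (4): [v_0,v_2], [v_0,v_4], [v_2,v_3], [v_3,v_4]

Hence C_0 ≅ Z^5, C_1 ≅ Z^4.

The boundary map ∂_1: C_1 → C_0 maps an edge to its endpoints' difference, ∂[p,q] = q − p. For instance
  ∂[v_3,v_4] = [v_4] − [v_3].
The resulting 5×4 matrix has rank 3, and its Smith normal form has invariant factors (1,1,1).

Now H_k = ker ∂_k / im ∂_{k+1}, so:

  H_1: rank ker ∂_1 − rank ∂_2 = (4 − 3) − 0 = 1, and there is no ∂_2, so H_1 ≅ Z.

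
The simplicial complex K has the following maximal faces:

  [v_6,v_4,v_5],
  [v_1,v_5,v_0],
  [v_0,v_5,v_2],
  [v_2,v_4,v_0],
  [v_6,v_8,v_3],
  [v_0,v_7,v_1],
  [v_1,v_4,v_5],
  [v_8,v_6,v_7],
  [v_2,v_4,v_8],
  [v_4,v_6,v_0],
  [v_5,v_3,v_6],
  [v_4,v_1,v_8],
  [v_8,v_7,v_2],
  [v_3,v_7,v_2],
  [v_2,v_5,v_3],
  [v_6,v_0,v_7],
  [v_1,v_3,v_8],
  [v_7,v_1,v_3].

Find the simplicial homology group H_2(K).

K has 9 vertices, 27 edges, 18 triangles.
rank ∂_2 = 18, rank ∂_3 = 0 ⇒ b_2 = 18 − 18 − 0 = 0. So H_2 = 0.

H_2 ≅ 0.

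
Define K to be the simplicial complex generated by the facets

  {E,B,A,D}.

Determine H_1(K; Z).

H_1 = 0.

Fix the vertex order A < B < D < E and write every simplex with vertices in increasing order. Then dim K = 3 and the simplices of K are:

  0-simplices (4): A, B, D, E
  1-simplices (6): AB, AD, AE, BD, BE, DE
  2-simplices (4): ABD, ABE, ADE, BDE
  3-simplices (1): ABDE

giving chain groups C_0 ≅ Z^4, C_1 ≅ Z^6, C_2 ≅ Z^4, C_3 ≅ Z^1.

∂_1: C_1 → C_0 maps an edge to its endpoints' difference, ∂[p,q] = q − p. For instance
  ∂BE = E − B.
The resulting 4×6 matrix has rank 3, and its Smith normal form has invariant factors (1,1,1).

∂_2: C_2 → C_1 sends each 2-simplex [p,q,r] to [q,r] − [p,r] + [p,q]. For instance
  ∂BDE = DE − BE + BD,
  ∂ABD = BD − AD + AB.
As a 6×4 matrix over Z this has rank 3, with invariant factors (1,1,1).

The boundary map ∂_3: C_3 → C_2 sends each 3-simplex σ to the alternating sum Σ_i (−1)^i (σ with its i-th vertex removed). For instance
  ∂ABDE = BDE − ADE + ABE − ABD.
The 4×1 boundary matrix has rank 1 and Smith normal form diag(1).

Now H_k = ker ∂_k / im ∂_{k+1}, so:

  H_1: rank ker ∂_1 − rank ∂_2 = (6 − 3) − 3 = 0, and the invariant factors of ∂_2 are all 1, so H_1 ≅ 0.

(K is a triangulation of the 3-simplex.)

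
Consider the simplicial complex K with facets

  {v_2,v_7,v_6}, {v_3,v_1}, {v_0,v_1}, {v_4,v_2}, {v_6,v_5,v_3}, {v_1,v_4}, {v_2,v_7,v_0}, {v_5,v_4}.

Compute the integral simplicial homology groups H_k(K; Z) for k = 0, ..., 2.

Fix the vertex order v_0 < v_1 < v_2 < v_3 < v_4 < v_5 < v_6 < v_7 and write every simplex with vertices in increasing order. Then dim K = 2 and the simplices of K are:

  0-simplices (8): [v_0], [v_1], [v_2], [v_3], [v_4], [v_5], [v_6], [v_7]
  1-simplices (13): [v_0,v_1], [v_0,v_2], [v_0,v_7], [v_1,v_3], [v_1,v_4], [v_2,v_4], [v_2,v_6], [v_2,v_7], [v_3,v_5], [v_3,v_6], [v_4,v_5], [v_5,v_6], [v_6,v_7]
  2-simplices (3): [v_0,v_2,v_7], [v_2,v_6,v_7], [v_3,v_5,v_6]

giving chain groups C_0 ≅ Z^8, C_1 ≅ Z^13, C_2 ≅ Z^3.

∂_1: C_1 → C_0 is given by ∂[p,q] = [q] − [p].
As a 8×13 matrix over Z this has rank 7, with invariant factors (1,1,1,1,1,1,1).

Boundary ∂_2: C_2 → C_1 acts by ∂[p,q,r] = [q,r] − [p,r] + [p,q]. For instance
  ∂[v_2,v_6,v_7] = [v_6,v_7] − [v_2,v_7] + [v_2,v_6],
  ∂[v_3,v_5,v_6] = [v_5,v_6] − [v_3,v_6] + [v_3,v_5].
The 13×3 boundary matrix has rank 3 and Smith normal form diag(1,1,1).

Reading off H_k = ker ∂_k / im ∂_{k+1}:

  H_0: rank C_0 − rank ∂_1 = 8 − 7 = 1, and the invariant factors of ∂_1 are all 1, so H_0 = Z.
  H_1: rank ker ∂_1 − rank ∂_2 = (13 − 7) − 3 = 3, and the invariant factors of ∂_2 are all 1, so H_1 = Z^3.
  H_2: rank ker ∂_2 − rank ∂_3 = (3 − 3) − 0 = 0, and there is no ∂_3, so H_2 = 0.

As a check, the Euler characteristic is 8 − 13 + 3 = -2, which agrees with 1 − 3 + 0 = -2.

H_0 = Z,  H_1 = Z^3,  H_2 = 0.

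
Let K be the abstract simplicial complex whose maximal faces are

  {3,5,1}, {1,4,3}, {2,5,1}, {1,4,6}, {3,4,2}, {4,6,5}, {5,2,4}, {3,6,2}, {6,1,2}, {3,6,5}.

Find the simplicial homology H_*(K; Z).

H_0 = Z,  H_1 = Z/2,  H_2 = 0.

Fix the vertex order 1 < 2 < 3 < 4 < 5 < 6 and write every simplex with vertices in increasing order. Then dim K = 2 and the simplices of K are:

  0-simplices (6): [1], [2], [3], [4], [5], [6]
  1-simplices (15): [1,2], [1,3], [1,4], [1,5], [1,6], [2,3], [2,4], [2,5], [2,6], [3,4], [3,5], [3,6], [4,5], [4,6], [5,6]
  2-simplices (10): [1,2,5], [1,2,6], [1,3,4], [1,3,5], [1,4,6], [2,3,4], [2,3,6], [2,4,5], [3,5,6], [4,5,6]

giving chain groups C_0 ≅ Z^6, C_1 ≅ Z^15, C_2 ≅ Z^10.

The boundary map ∂_1: C_1 → C_0 is given by ∂[p,q] = [q] − [p]. For instance
  ∂[1,5] = [5] − [1].
The resulting 6×15 matrix has rank 5, and its Smith normal form has invariant factors (1,1,1,1,1).

∂_2: C_2 → C_1 acts by ∂[p,q,r] = [q,r] − [p,r] + [p,q]. For instance
  ∂[1,3,5] = [3,5] − [1,5] + [1,3],
  ∂[1,4,6] = [4,6] − [1,6] + [1,4].
The resulting 15×10 matrix has rank 10, and its Smith normal form has invariant factors (1,1,1,1,1,1,1,1,1,2).

Now H_k = ker ∂_k / im ∂_{k+1}, so:

  H_0: rank C_0 − rank ∂_1 = 6 − 5 = 1, and the invariant factors of ∂_1 are all 1, so H_0 ≅ Z.
  H_1: rank ker ∂_1 − rank ∂_2 = (15 − 5) − 10 = 0, and ∂_2 has invariant factor 2 > 1, so H_1 ≅ Z/2.
  H_2: rank ker ∂_2 − rank ∂_3 = (10 − 10) − 0 = 0, and there is no ∂_3, so H_2 ≅ 0.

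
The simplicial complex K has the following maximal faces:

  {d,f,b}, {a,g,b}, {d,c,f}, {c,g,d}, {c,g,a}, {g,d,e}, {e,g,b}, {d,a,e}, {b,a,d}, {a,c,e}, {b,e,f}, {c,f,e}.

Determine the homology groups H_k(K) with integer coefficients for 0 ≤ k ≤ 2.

H_0 = Z,  H_1 = Z/2,  H_2 = 0.

K has 7 vertices, 18 edges, 12 triangles.
rank ∂_0 = 0, rank ∂_1 = 6 ⇒ b_0 = 7 − 0 − 6 = 1; all invariant factors of ∂_1 are 1 so no torsion. So H_0 ≅ Z.
rank ∂_1 = 6, rank ∂_2 = 12 ⇒ b_1 = 18 − 6 − 12 = 0; ∂_2 has invariant factor(s) [2] giving torsion. So H_1 ≅ Z/2.
rank ∂_2 = 12, rank ∂_3 = 0 ⇒ b_2 = 12 − 12 − 0 = 0. So H_2 ≅ 0.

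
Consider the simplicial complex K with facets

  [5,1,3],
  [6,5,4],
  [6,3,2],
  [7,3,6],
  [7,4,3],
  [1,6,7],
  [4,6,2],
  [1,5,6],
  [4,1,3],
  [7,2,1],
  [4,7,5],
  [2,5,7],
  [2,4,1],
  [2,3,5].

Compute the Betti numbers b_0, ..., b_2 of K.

Order the vertices as 1 < 2 < 3 < 4 < 5 < 6 < 7. Listing each simplex with vertices in this order, K has dimension 2 with simplices:

  0-simplices (7): [1], [2], [3], [4], [5], [6], [7]
  1-simplices (21): [1,2], [1,3], [1,4], [1,5], [1,6], [1,7], [2,3], [2,4], [2,5], [2,6], [2,7], [3,4], [3,5], [3,6], [3,7], [4,5], [4,6], [4,7], [5,6], [5,7], [6,7]
  2-simplices (14): [1,2,4], [1,2,7], [1,3,4], [1,3,5], [1,5,6], [1,6,7], [2,3,5], [2,3,6], [2,4,6], [2,5,7], [3,4,7], [3,6,7], [4,5,6], [4,5,7]

giving chain groups C_0 ≅ Z^7, C_1 ≅ Z^21, C_2 ≅ Z^14.

Boundary ∂_1: C_1 → C_0 sends each edge [p,q] (with p < q) to q − p.
As a 7×21 matrix over Z this has rank 6, with invariant factors (1,1,1,1,1,1).

∂_2: C_2 → C_1 acts by ∂[p,q,r] = [q,r] − [p,r] + [p,q]. For instance
  ∂[1,6,7] = [6,7] − [1,7] + [1,6],
  ∂[2,5,7] = [5,7] − [2,7] + [2,5].
The resulting 21×14 matrix has rank 13, and its Smith normal form has invariant factors (1,1,1,1,1,1,1,1,1,1,1,1,1).

Reading off H_k = ker ∂_k / im ∂_{k+1}:

  H_0: rank C_0 − rank ∂_1 = 7 − 6 = 1, and the invariant factors of ∂_1 are all 1, so H_0 ≅ Z.
  H_1: rank ker ∂_1 − rank ∂_2 = (21 − 6) − 13 = 2, and the invariant factors of ∂_2 are all 1, so H_1 ≅ Z^2.
  H_2: rank ker ∂_2 − rank ∂_3 = (14 − 13) − 0 = 1, and there is no ∂_3, so H_2 ≅ Z.

As a check, the Euler characteristic is 7 − 21 + 14 = 0, which agrees with 1 − 2 + 1 = 0.
(K is a triangulation of the torus T^2.)

Hence the Betti numbers are b_0 = 1, b_1 = 2, b_2 = 1.

b_0 = 1, b_1 = 2, b_2 = 1.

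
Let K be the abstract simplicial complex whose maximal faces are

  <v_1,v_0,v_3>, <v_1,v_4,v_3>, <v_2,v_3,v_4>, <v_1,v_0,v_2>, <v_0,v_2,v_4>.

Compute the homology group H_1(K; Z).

Take the total order v_0 < v_1 < v_2 < v_3 < v_4 on the vertex set. Then K (dimension 2) consists of the simplices:

  0-simplices (5): [v_0], [v_1], [v_2], [v_3], [v_4]
  1-simplices (10): [v_0,v_1], [v_0,v_2], [v_0,v_3], [v_0,v_4], [v_1,v_2], [v_1,v_3], [v_1,v_4], [v_2,v_3], [v_2,v_4], [v_3,v_4]
  2-simplices (5): [v_0,v_1,v_2], [v_0,v_1,v_3], [v_0,v_2,v_4], [v_1,v_3,v_4], [v_2,v_3,v_4]

so the chain groups are C_0 ≅ Z^5, C_1 ≅ Z^10, C_2 ≅ Z^5.

∂_1: C_1 → C_0 sends each edge [p,q] (with p < q) to q − p.
The resulting 5×10 matrix has rank 4, and its Smith normal form has invariant factors (1,1,1,1).

∂_2: C_2 → C_1 acts by ∂[p,q,r] = [q,r] − [p,r] + [p,q]. For instance
  ∂[v_0,v_1,v_2] = [v_1,v_2] − [v_0,v_2] + [v_0,v_1],
  ∂[v_0,v_2,v_4] = [v_2,v_4] − [v_0,v_4] + [v_0,v_2].
The 10×5 boundary matrix has rank 5 and Smith normal form diag(1,1,1,1,1).

From H_k ≅ ker(∂_k) / im(∂_{k+1}) we obtain:

  H_1: rank ker ∂_1 − rank ∂_2 = (10 − 4) − 5 = 1, and the invariant factors of ∂_2 are all 1, so H_1 ≅ Z.

(K is a triangulation of the Möbius band.)

H_1 = Z.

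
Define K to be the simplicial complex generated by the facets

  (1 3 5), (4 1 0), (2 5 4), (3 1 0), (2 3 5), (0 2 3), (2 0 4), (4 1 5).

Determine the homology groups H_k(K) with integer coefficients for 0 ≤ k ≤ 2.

H_0 ≅ Z,  H_1 = 0,  H_2 ≅ Z.

We work with the vertex ordering 0 < 1 < 2 < 3 < 4 < 5. The simplices of K, each written with vertices in increasing order, are:

  0-simplices (6): [0], [1], [2], [3], [4], [5]
  1-simplices (12): [0,1], [0,2], [0,3], [0,4], [1,3], [1,4], [1,5], [2,3], [2,4], [2,5], [3,5], [4,5]
  2-simplices (8): [0,1,3], [0,1,4], [0,2,3], [0,2,4], [1,3,5], [1,4,5], [2,3,5], [2,4,5]

Hence C_0 ≅ Z^6, C_1 ≅ Z^12, C_2 ≅ Z^8.

∂_1: C_1 → C_0 is given by ∂[p,q] = [q] − [p].
As a 6×12 matrix over Z this has rank 5, with invariant factors (1,1,1,1,1).

The boundary map ∂_2: C_2 → C_1 sends each 2-simplex [p,q,r] to [q,r] − [p,r] + [p,q]. For instance
  ∂[0,1,3] = [1,3] − [0,3] + [0,1],
  ∂[2,4,5] = [4,5] − [2,5] + [2,4].
The resulting 12×8 matrix has rank 7, and its Smith normal form has invariant factors (1,1,1,1,1,1,1).

Computing H_k = (kernel of ∂_k) / (image of ∂_{k+1}):

  H_0: rank C_0 − rank ∂_1 = 6 − 5 = 1, and the invariant factors of ∂_1 are all 1, so H_0 ≅ Z.
  H_1: rank ker ∂_1 − rank ∂_2 = (12 − 5) − 7 = 0, and the invariant factors of ∂_2 are all 1, so H_1 ≅ 0.
  H_2: rank ker ∂_2 − rank ∂_3 = (8 − 7) − 0 = 1, and there is no ∂_3, so H_2 ≅ Z.

As a check, the Euler characteristic is 6 − 12 + 8 = 2, which agrees with 1 − 0 + 1 = 2.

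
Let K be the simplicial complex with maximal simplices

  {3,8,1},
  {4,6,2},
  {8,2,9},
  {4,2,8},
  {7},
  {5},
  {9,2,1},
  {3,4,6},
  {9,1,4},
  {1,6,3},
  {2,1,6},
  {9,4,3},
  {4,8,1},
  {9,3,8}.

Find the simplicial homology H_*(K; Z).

H_0 = Z^3,  H_1 = Z/2,  H_2 = 0.

Fix the vertex order 1 < 2 < 3 < 4 < 5 < 6 < 7 < 8 < 9 and write every simplex with vertices in increasing order. Then dim K = 2 and the simplices of K are:

  0-simplices (9): [1], [2], [3], [4], [5], [6], [7], [8], [9]
  1-simplices (18): [1,2], [1,3], [1,4], [1,6], [1,8], [1,9], [2,4], [2,6], [2,8], [2,9], [3,4], [3,6], [3,8], [3,9], [4,6], [4,8], [4,9], [8,9]
  2-simplices (12): [1,2,6], [1,2,9], [1,3,6], [1,3,8], [1,4,8], [1,4,9], [2,4,6], [2,4,8], [2,8,9], [3,4,6], [3,4,9], [3,8,9]

giving chain groups C_0 ≅ Z^9, C_1 ≅ Z^18, C_2 ≅ Z^12.

∂_1: C_1 → C_0 is given by ∂[p,q] = [q] − [p]. For instance
  ∂[3,4] = [4] − [3].
The resulting 9×18 matrix has rank 6, and its Smith normal form has invariant factors (1,1,1,1,1,1).

Boundary ∂_2: C_2 → C_1 acts by ∂[p,q,r] = [q,r] − [p,r] + [p,q]. For instance
  ∂[3,8,9] = [8,9] − [3,9] + [3,8],
  ∂[2,4,8] = [4,8] − [2,8] + [2,4].
This gives a 18×12 integer matrix of rank 12; reducing to Smith normal form yields diagonal entries (1,1,1,1,1,1,1,1,1,1,1,2).

Reading off H_k = ker ∂_k / im ∂_{k+1}:

  H_0: rank C_0 − rank ∂_1 = 9 − 6 = 3, and the invariant factors of ∂_1 are all 1, so H_0 = Z^3.
  H_1: rank ker ∂_1 − rank ∂_2 = (18 − 6) − 12 = 0, and ∂_2 has invariant factor 2 > 1, so H_1 = Z/2.
  H_2: rank ker ∂_2 − rank ∂_3 = (12 − 12) − 0 = 0, and there is no ∂_3, so H_2 = 0.

As a check, the Euler characteristic is 9 − 18 + 12 = 3, which agrees with 3 − 0 + 0 = 3.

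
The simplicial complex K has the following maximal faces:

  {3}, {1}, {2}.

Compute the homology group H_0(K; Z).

H_0 = Z^3.

Order the vertices as 1 < 2 < 3. Listing each simplex with vertices in this order, K has dimension 0 with simplices:

  0-simplices (3): [1], [2], [3]

Hence C_0 ≅ Z^3.

From H_k ≅ ker(∂_k) / im(∂_{k+1}) we obtain:

  H_0: rank C_0 − rank ∂_1 = 3 − 0 = 3, and there is no ∂_1, so H_0 ≅ Z^3.

(K is a triangulation of a set of 3 points.)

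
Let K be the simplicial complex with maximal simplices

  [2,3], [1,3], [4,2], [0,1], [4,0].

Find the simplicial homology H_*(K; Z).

H_0 = Z,  H_1 = Z.

We work with the vertex ordering 0 < 1 < 2 < 3 < 4. The simplices of K, each written with vertices in increasing order, are:

  0-simplices (5): [0], [1], [2], [3], [4]
  1-simplices (5): [0,1], [0,4], [1,3], [2,3], [2,4]

Hence C_0 ≅ Z^5, C_1 ≅ Z^5.

∂_1: C_1 → C_0 sends each edge [p,q] (with p < q) to q − p. For instance
  ∂[1,3] = [3] − [1].
The 5×5 boundary matrix has rank 4 and Smith normal form diag(1,1,1,1).

Now H_k = ker ∂_k / im ∂_{k+1}, so:

  H_0: rank C_0 − rank ∂_1 = 5 − 4 = 1, and the invariant factors of ∂_1 are all 1, so H_0 = Z.
  H_1: rank ker ∂_1 − rank ∂_2 = (5 − 4) − 0 = 1, and there is no ∂_2, so H_1 = Z.

(K is a triangulation of the circle S^1.)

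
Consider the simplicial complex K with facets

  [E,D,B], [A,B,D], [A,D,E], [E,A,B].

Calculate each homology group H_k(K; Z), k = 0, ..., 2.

Fix the vertex order A < B < D < E and write every simplex with vertices in increasing order. Then dim K = 2 and the simplices of K are:

  0-simplices (4): A, B, D, E
  1-simplices (6): AB, AD, AE, BD, BE, DE
  2-simplices (4): ABD, ABE, ADE, BDE

giving chain groups C_0 ≅ Z^4, C_1 ≅ Z^6, C_2 ≅ Z^4.

∂_1: C_1 → C_0 is given by ∂[p,q] = [q] − [p]. For instance
  ∂DE = E − D.
The 4×6 boundary matrix has rank 3 and Smith normal form diag(1,1,1).

∂_2: C_2 → C_1 maps a triangle to the signed sum of its edges. For instance
  ∂ABD = BD − AD + AB,
  ∂ABE = BE − AE + AB.
The 6×4 boundary matrix has rank 3 and Smith normal form diag(1,1,1).

Now H_k = ker ∂_k / im ∂_{k+1}, so:

  H_0: rank C_0 − rank ∂_1 = 4 − 3 = 1, and the invariant factors of ∂_1 are all 1, so H_0 = Z.
  H_1: rank ker ∂_1 − rank ∂_2 = (6 − 3) − 3 = 0, and the invariant factors of ∂_2 are all 1, so H_1 = 0.
  H_2: rank ker ∂_2 − rank ∂_3 = (4 − 3) − 0 = 1, and there is no ∂_3, so H_2 = Z.

H_0 ≅ Z,  H_1 = 0,  H_2 ≅ Z.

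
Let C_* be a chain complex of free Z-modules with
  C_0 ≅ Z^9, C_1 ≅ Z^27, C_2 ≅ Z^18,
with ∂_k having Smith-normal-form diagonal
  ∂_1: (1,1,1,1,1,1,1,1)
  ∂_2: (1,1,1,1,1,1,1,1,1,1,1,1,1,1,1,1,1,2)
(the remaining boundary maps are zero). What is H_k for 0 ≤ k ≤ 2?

H_0: b_0 = 9 − 0 − 8 = 1; torsion from ∂_1 factors > 1: none. So H_0 ≅ Z.
H_1: b_1 = 27 − 8 − 18 = 1; torsion from ∂_2 factors > 1: [2]. So H_1 ≅ Z × Z/2.
H_2: b_2 = 18 − 18 − 0 = 0; torsion from ∂_3 factors > 1: none. So H_2 ≅ 0.

H_0 ≅ Z,  H_1 ≅ Z × Z/2,  H_2 = 0.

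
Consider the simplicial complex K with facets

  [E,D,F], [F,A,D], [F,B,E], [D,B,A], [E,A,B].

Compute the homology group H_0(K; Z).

H_0 ≅ Z.

Fix the vertex order A < B < D < E < F and write every simplex with vertices in increasing order. Then dim K = 2 and the simplices of K are:

  0-simplices (5): A, B, D, E, F
  1-simplices (10): AB, AD, AE, AF, BD, BE, BF, DE, DF, EF
  2-simplices (5): ABD, ABE, ADF, BEF, DEF

so the chain groups are C_0 ≅ Z^5, C_1 ≅ Z^10, C_2 ≅ Z^5.

Boundary ∂_1: C_1 → C_0 sends each edge [p,q] (with p < q) to q − p. For instance
  ∂BF = F − B.
The resulting 5×10 matrix has rank 4, and its Smith normal form has invariant factors (1,1,1,1).

∂_2: C_2 → C_1 maps a triangle to the signed sum of its edges. For instance
  ∂ABD = BD − AD + AB,
  ∂BEF = EF − BF + BE.
The resulting 10×5 matrix has rank 5, and its Smith normal form has invariant factors (1,1,1,1,1).

Now H_k = ker ∂_k / im ∂_{k+1}, so:

  H_0: rank C_0 − rank ∂_1 = 5 − 4 = 1, and the invariant factors of ∂_1 are all 1, so H_0 = Z.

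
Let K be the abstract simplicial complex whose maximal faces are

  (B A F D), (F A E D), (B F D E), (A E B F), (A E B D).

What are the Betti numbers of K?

We work with the vertex ordering A < B < D < E < F. The simplices of K, each written with vertices in increasing order, are:

  0-simplices (5): A, B, D, E, F
  1-simplices (10): AB, AD, AE, AF, BD, BE, BF, DE, DF, EF
  2-simplices (10): ABD, ABE, ABF, ADE, ADF, AEF, BDE, BDF, BEF, DEF
  3-simplices (5): ABDE, ABDF, ABEF, ADEF, BDEF

Hence C_0 ≅ Z^5, C_1 ≅ Z^10, C_2 ≅ Z^10, C_3 ≅ Z^5.

∂_1: C_1 → C_0 maps an edge to its endpoints' difference, ∂[p,q] = q − p. For instance
  ∂DF = F − D.
The resulting 5×10 matrix has rank 4, and its Smith normal form has invariant factors (1,1,1,1).

Boundary ∂_2: C_2 → C_1 acts by ∂[p,q,r] = [q,r] − [p,r] + [p,q]. For instance
  ∂BEF = EF − BF + BE,
  ∂BDF = DF − BF + BD.
The resulting 10×10 matrix has rank 6, and its Smith normal form has invariant factors (1,1,1,1,1,1).

The boundary map ∂_3: C_3 → C_2 sends each 3-simplex σ to the alternating sum Σ_i (−1)^i (σ with its i-th vertex removed). For instance
  ∂BDEF = DEF − BEF + BDF − BDE,
  ∂ABDF = BDF − ADF + ABF − ABD.
This gives a 10×5 integer matrix of rank 4; reducing to Smith normal form yields diagonal entries (1,1,1,1).

Now H_k = ker ∂_k / im ∂_{k+1}, so:

  H_0: rank C_0 − rank ∂_1 = 5 − 4 = 1, and the invariant factors of ∂_1 are all 1, so H_0 ≅ Z.
  H_1: rank ker ∂_1 − rank ∂_2 = (10 − 4) − 6 = 0, and the invariant factors of ∂_2 are all 1, so H_1 ≅ 0.
  H_2: rank ker ∂_2 − rank ∂_3 = (10 − 6) − 4 = 0, and the invariant factors of ∂_3 are all 1, so H_2 ≅ 0.
  H_3: rank ker ∂_3 − rank ∂_4 = (5 − 4) − 0 = 1, and there is no ∂_4, so H_3 ≅ Z.

Hence the Betti numbers are b_0 = 1, b_1 = 0, b_2 = 0, b_3 = 1.

b_0 = 1, b_1 = 0, b_2 = 0, b_3 = 1.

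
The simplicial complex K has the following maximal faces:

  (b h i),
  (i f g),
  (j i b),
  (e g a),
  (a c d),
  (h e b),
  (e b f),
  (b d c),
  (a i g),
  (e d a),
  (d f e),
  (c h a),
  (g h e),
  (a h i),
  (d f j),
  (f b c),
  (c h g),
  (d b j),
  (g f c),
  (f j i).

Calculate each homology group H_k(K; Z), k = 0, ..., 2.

H_0 = Z,  H_1 = Z ⊕ Z/2Z,  H_2 = 0.

Order the vertices as a < b < c < d < e < f < g < h < i < j. Listing each simplex with vertices in this order, K has dimension 2 with simplices:

  0-simplices (10): a, b, c, d, e, f, g, h, i, j
  1-simplices (30): ac, ad, ae, ag, ah, ai, bc, bd, be, bf, bh, bi, bj, cd, cf, cg, ch, de, df, dj, ef, eg, eh, fg, fi, fj, gh, gi, hi, ij
  2-simplices (20): acd, ach, ade, aeg, agi, ahi, bcd, bcf, bdj, bef, beh, bhi, bij, cfg, cgh, def, dfj, egh, fgi, fij

giving chain groups C_0 ≅ Z^10, C_1 ≅ Z^30, C_2 ≅ Z^20.

The boundary map ∂_1: C_1 → C_0 is given by ∂[p,q] = [q] − [p].
The 10×30 boundary matrix has rank 9 and Smith normal form diag(1,1,1,1,1,1,1,1,1).

Boundary ∂_2: C_2 → C_1 sends each 2-simplex [p,q,r] to [q,r] − [p,r] + [p,q]. For instance
  ∂acd = cd − ad + ac,
  ∂dfj = fj − dj + df.
As a 30×20 matrix over Z this has rank 20, with invariant factors (1,1,1,1,1,1,1,1,1,1,1,1,1,1,1,1,1,1,1,2).

Reading off H_k = ker ∂_k / im ∂_{k+1}:

  H_0: rank C_0 − rank ∂_1 = 10 − 9 = 1, and the invariant factors of ∂_1 are all 1, so H_0 = Z.
  H_1: rank ker ∂_1 − rank ∂_2 = (30 − 9) − 20 = 1, and ∂_2 has invariant factor 2 > 1, so H_1 = Z ⊕ Z/2Z.
  H_2: rank ker ∂_2 − rank ∂_3 = (20 − 20) − 0 = 0, and there is no ∂_3, so H_2 = 0.

(K is a triangulation of the Klein bottle.)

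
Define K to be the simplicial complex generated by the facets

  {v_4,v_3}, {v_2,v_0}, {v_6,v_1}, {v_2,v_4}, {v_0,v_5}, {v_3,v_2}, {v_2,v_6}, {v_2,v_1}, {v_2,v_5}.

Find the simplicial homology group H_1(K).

We work with the vertex ordering v_0 < v_1 < v_2 < v_3 < v_4 < v_5 < v_6. The simplices of K, each written with vertices in increasing order, are:

  0-simplices (7): [v_0], [v_1], [v_2], [v_3], [v_4], [v_5], [v_6]
  1-simplices (9): [v_0,v_2], [v_0,v_5], [v_1,v_2], [v_1,v_6], [v_2,v_3], [v_2,v_4], [v_2,v_5], [v_2,v_6], [v_3,v_4]

so the chain groups are C_0 ≅ Z^7, C_1 ≅ Z^9.

The boundary map ∂_1: C_1 → C_0 is given by ∂[p,q] = [q] − [p].
As a 7×9 matrix over Z this has rank 6, with invariant factors (1,1,1,1,1,1).

Computing H_k = (kernel of ∂_k) / (image of ∂_{k+1}):

  H_1: rank ker ∂_1 − rank ∂_2 = (9 − 6) − 0 = 3, and there is no ∂_2, so H_1 ≅ Z^3.

H_1 = Z^3.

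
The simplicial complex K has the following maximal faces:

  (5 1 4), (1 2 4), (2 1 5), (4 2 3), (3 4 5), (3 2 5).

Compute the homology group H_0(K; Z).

H_0 = Z.

We work with the vertex ordering 1 < 2 < 3 < 4 < 5. The simplices of K, each written with vertices in increasing order, are:

  0-simplices (5): [1], [2], [3], [4], [5]
  1-simplices (9): [1,2], [1,4], [1,5], [2,3], [2,4], [2,5], [3,4], [3,5], [4,5]
  2-simplices (6): [1,2,4], [1,2,5], [1,4,5], [2,3,4], [2,3,5], [3,4,5]

so the chain groups are C_0 ≅ Z^5, C_1 ≅ Z^9, C_2 ≅ Z^6.

Boundary ∂_1: C_1 → C_0 maps an edge to its endpoints' difference, ∂[p,q] = q − p. For instance
  ∂[2,5] = [5] − [2].
The 5×9 boundary matrix has rank 4 and Smith normal form diag(1,1,1,1).

Boundary ∂_2: C_2 → C_1 acts by ∂[p,q,r] = [q,r] − [p,r] + [p,q]. For instance
  ∂[1,2,5] = [2,5] − [1,5] + [1,2],
  ∂[2,3,4] = [3,4] − [2,4] + [2,3].
As a 9×6 matrix over Z this has rank 5, with invariant factors (1,1,1,1,1).

From H_k ≅ ker(∂_k) / im(∂_{k+1}) we obtain:

  H_0: rank C_0 − rank ∂_1 = 5 − 4 = 1, and the invariant factors of ∂_1 are all 1, so H_0 = Z.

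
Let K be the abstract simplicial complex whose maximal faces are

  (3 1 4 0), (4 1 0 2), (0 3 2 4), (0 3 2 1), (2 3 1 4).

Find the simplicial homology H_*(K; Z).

H_0 ≅ Z,  H_1 = 0,  H_2 = 0,  H_3 ≅ Z.

Order the vertices as 0 < 1 < 2 < 3 < 4. Listing each simplex with vertices in this order, K has dimension 3 with simplices:

  0-simplices (5): [0], [1], [2], [3], [4]
  1-simplices (10): [0,1], [0,2], [0,3], [0,4], [1,2], [1,3], [1,4], [2,3], [2,4], [3,4]
  2-simplices (10): [0,1,2], [0,1,3], [0,1,4], [0,2,3], [0,2,4], [0,3,4], [1,2,3], [1,2,4], [1,3,4], [2,3,4]
  3-simplices (5): [0,1,2,3], [0,1,2,4], [0,1,3,4], [0,2,3,4], [1,2,3,4]

Hence C_0 ≅ Z^5, C_1 ≅ Z^10, C_2 ≅ Z^10, C_3 ≅ Z^5.

The boundary map ∂_1: C_1 → C_0 is given by ∂[p,q] = [q] − [p].
This gives a 5×10 integer matrix of rank 4; reducing to Smith normal form yields diagonal entries (1,1,1,1).

The boundary map ∂_2: C_2 → C_1 maps a triangle to the signed sum of its edges. For instance
  ∂[1,2,4] = [2,4] − [1,4] + [1,2],
  ∂[0,1,3] = [1,3] − [0,3] + [0,1].
As a 10×10 matrix over Z this has rank 6, with invariant factors (1,1,1,1,1,1).

The boundary map ∂_3: C_3 → C_2 sends each 3-simplex σ to the alternating sum Σ_i (−1)^i (σ with its i-th vertex removed). For instance
  ∂[0,1,2,3] = [1,2,3] − [0,2,3] + [0,1,3] − [0,1,2],
  ∂[0,1,3,4] = [1,3,4] − [0,3,4] + [0,1,4] − [0,1,3].
As a 10×5 matrix over Z this has rank 4, with invariant factors (1,1,1,1).

From H_k ≅ ker(∂_k) / im(∂_{k+1}) we obtain:

  H_0: rank C_0 − rank ∂_1 = 5 − 4 = 1, and the invariant factors of ∂_1 are all 1, so H_0 = Z.
  H_1: rank ker ∂_1 − rank ∂_2 = (10 − 4) − 6 = 0, and the invariant factors of ∂_2 are all 1, so H_1 = 0.
  H_2: rank ker ∂_2 − rank ∂_3 = (10 − 6) − 4 = 0, and the invariant factors of ∂_3 are all 1, so H_2 = 0.
  H_3: rank ker ∂_3 − rank ∂_4 = (5 − 4) − 0 = 1, and there is no ∂_4, so H_3 = Z.

As a check, the Euler characteristic is 5 − 10 + 10 − 5 = 0, which agrees with 1 − 0 + 0 − 1 = 0.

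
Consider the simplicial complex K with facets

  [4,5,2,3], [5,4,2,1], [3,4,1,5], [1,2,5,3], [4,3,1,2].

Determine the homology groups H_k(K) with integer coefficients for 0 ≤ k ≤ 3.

H_0 = Z,  H_1 = 0,  H_2 = 0,  H_3 = Z.

Order the vertices as 1 < 2 < 3 < 4 < 5. Listing each simplex with vertices in this order, K has dimension 3 with simplices:

  0-simplices (5): [1], [2], [3], [4], [5]
  1-simplices (10): [1,2], [1,3], [1,4], [1,5], [2,3], [2,4], [2,5], [3,4], [3,5], [4,5]
  2-simplices (10): [1,2,3], [1,2,4], [1,2,5], [1,3,4], [1,3,5], [1,4,5], [2,3,4], [2,3,5], [2,4,5], [3,4,5]
  3-simplices (5): [1,2,3,4], [1,2,3,5], [1,2,4,5], [1,3,4,5], [2,3,4,5]

so the chain groups are C_0 ≅ Z^5, C_1 ≅ Z^10, C_2 ≅ Z^10, C_3 ≅ Z^5.

Boundary ∂_1: C_1 → C_0 maps an edge to its endpoints' difference, ∂[p,q] = q − p. For instance
  ∂[2,5] = [5] − [2].
As a 5×10 matrix over Z this has rank 4, with invariant factors (1,1,1,1).

Boundary ∂_2: C_2 → C_1 sends each 2-simplex [p,q,r] to [q,r] − [p,r] + [p,q]. For instance
  ∂[2,4,5] = [4,5] − [2,5] + [2,4],
  ∂[1,2,4] = [2,4] − [1,4] + [1,2].
The resulting 10×10 matrix has rank 6, and its Smith normal form has invariant factors (1,1,1,1,1,1).

Boundary ∂_3: C_3 → C_2 sends each 3-simplex σ to the alternating sum Σ_i (−1)^i (σ with its i-th vertex removed). For instance
  ∂[1,3,4,5] = [3,4,5] − [1,4,5] + [1,3,5] − [1,3,4],
  ∂[1,2,4,5] = [2,4,5] − [1,4,5] + [1,2,5] − [1,2,4].
This gives a 10×5 integer matrix of rank 4; reducing to Smith normal form yields diagonal entries (1,1,1,1).

From H_k ≅ ker(∂_k) / im(∂_{k+1}) we obtain:

  H_0: rank C_0 − rank ∂_1 = 5 − 4 = 1, and the invariant factors of ∂_1 are all 1, so H_0 = Z.
  H_1: rank ker ∂_1 − rank ∂_2 = (10 − 4) − 6 = 0, and the invariant factors of ∂_2 are all 1, so H_1 = 0.
  H_2: rank ker ∂_2 − rank ∂_3 = (10 − 6) − 4 = 0, and the invariant factors of ∂_3 are all 1, so H_2 = 0.
  H_3: rank ker ∂_3 − rank ∂_4 = (5 − 4) − 0 = 1, and there is no ∂_4, so H_3 = Z.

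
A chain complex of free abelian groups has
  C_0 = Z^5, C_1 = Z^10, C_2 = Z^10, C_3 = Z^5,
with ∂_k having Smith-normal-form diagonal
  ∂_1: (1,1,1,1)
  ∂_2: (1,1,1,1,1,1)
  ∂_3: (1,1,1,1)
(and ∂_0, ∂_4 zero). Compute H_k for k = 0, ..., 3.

H_0 ≅ Z,  H_1 = 0,  H_2 = 0,  H_3 ≅ Z.

H_0: b_0 = 5 − 0 − 4 = 1; torsion from ∂_1 factors > 1: none. So H_0 ≅ Z.
H_1: b_1 = 10 − 4 − 6 = 0; torsion from ∂_2 factors > 1: none. So H_1 ≅ 0.
H_2: b_2 = 10 − 6 − 4 = 0; torsion from ∂_3 factors > 1: none. So H_2 ≅ 0.
H_3: b_3 = 5 − 4 − 0 = 1; torsion from ∂_4 factors > 1: none. So H_3 ≅ Z.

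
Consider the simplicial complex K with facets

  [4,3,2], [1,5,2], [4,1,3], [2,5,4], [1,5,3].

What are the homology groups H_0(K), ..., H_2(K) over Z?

H_0 = Z,  H_1 = Z,  H_2 = 0.

Fix the vertex order 1 < 2 < 3 < 4 < 5 and write every simplex with vertices in increasing order. Then dim K = 2 and the simplices of K are:

  0-simplices (5): [1], [2], [3], [4], [5]
  1-simplices (10): [1,2], [1,3], [1,4], [1,5], [2,3], [2,4], [2,5], [3,4], [3,5], [4,5]
  2-simplices (5): [1,2,5], [1,3,4], [1,3,5], [2,3,4], [2,4,5]

giving chain groups C_0 ≅ Z^5, C_1 ≅ Z^10, C_2 ≅ Z^5.

Boundary ∂_1: C_1 → C_0 sends each edge [p,q] (with p < q) to q − p. For instance
  ∂[1,4] = [4] − [1].
This gives a 5×10 integer matrix of rank 4; reducing to Smith normal form yields diagonal entries (1,1,1,1).

Boundary ∂_2: C_2 → C_1 maps a triangle to the signed sum of its edges. For instance
  ∂[1,3,5] = [3,5] − [1,5] + [1,3],
  ∂[2,3,4] = [3,4] − [2,4] + [2,3].
The resulting 10×5 matrix has rank 5, and its Smith normal form has invariant factors (1,1,1,1,1).

Computing H_k = (kernel of ∂_k) / (image of ∂_{k+1}):

  H_0: rank C_0 − rank ∂_1 = 5 − 4 = 1, and the invariant factors of ∂_1 are all 1, so H_0 ≅ Z.
  H_1: rank ker ∂_1 − rank ∂_2 = (10 − 4) − 5 = 1, and the invariant factors of ∂_2 are all 1, so H_1 ≅ Z.
  H_2: rank ker ∂_2 − rank ∂_3 = (5 − 5) − 0 = 0, and there is no ∂_3, so H_2 ≅ 0.

As a check, the Euler characteristic is 5 − 10 + 5 = 0, which agrees with 1 − 1 + 0 = 0.
(K is a triangulation of the Möbius band.)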